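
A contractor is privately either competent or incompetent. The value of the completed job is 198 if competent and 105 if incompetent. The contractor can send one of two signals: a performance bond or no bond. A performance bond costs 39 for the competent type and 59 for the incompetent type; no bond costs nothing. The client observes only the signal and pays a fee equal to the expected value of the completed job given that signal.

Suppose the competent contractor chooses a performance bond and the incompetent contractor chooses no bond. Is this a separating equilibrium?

If types separate, bond earns payment 198 and no bond earns 105.
Competent: bond gives 198 − 39 = 159; no bond gives 105 − 0 = 105. No deviation. ✓
Incompetent: no bond gives 105 − 0 = 105; bond gives 198 − 59 = 139. Would deviate. ✗

No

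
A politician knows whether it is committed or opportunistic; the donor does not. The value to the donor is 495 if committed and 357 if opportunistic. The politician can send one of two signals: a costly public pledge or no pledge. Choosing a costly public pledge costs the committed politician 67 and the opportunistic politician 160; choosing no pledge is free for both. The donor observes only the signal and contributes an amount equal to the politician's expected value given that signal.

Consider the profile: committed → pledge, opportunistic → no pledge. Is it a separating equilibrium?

Yes

If types separate, pledge earns payment 495 and no pledge earns 357.
Committed: pledge gives 495 − 67 = 428; no pledge gives 357 − 0 = 357. No deviation. ✓
Opportunistic: no pledge gives 357 − 0 = 357; pledge gives 495 − 160 = 335. No deviation. ✓
Both incentive constraints hold.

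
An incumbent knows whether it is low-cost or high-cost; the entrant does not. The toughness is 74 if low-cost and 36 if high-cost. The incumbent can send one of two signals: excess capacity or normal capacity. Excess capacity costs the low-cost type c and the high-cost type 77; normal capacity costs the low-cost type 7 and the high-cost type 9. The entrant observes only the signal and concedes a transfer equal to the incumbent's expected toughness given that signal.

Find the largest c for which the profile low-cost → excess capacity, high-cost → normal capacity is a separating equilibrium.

Under separation: excess capacity → low-cost (pays 74); normal capacity → high-cost (pays 36).
High-cost: 36 − 9 = 27 ≥ 74 − 77 = -3. Holds regardless of c. ✓
Low-cost: 74 − c ≥ 36 − 7, so c ≤ 74 − 29 = 45.

45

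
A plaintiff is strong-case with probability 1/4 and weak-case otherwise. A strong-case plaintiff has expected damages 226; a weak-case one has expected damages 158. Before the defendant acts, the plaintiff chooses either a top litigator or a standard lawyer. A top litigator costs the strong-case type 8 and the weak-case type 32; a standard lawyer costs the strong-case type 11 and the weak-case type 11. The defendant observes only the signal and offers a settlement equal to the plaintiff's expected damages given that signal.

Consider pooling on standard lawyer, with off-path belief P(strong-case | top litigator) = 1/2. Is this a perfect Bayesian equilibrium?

No

On the equilibrium path (standard lawyer) the defendant holds the prior 1/4 and pays 1/4·226 + 3/4·158 = 175. Off-path (top litigator) belief 1/2 gives 1/2·226 + 1/2·158 = 192.
Strong-case: standard lawyer gives 175 − 11 = 164; top litigator gives 192 − 8 = 184. Deviates. ✗
Weak-case: standard lawyer gives 175 − 11 = 164; top litigator gives 192 − 32 = 160. Stays. ✓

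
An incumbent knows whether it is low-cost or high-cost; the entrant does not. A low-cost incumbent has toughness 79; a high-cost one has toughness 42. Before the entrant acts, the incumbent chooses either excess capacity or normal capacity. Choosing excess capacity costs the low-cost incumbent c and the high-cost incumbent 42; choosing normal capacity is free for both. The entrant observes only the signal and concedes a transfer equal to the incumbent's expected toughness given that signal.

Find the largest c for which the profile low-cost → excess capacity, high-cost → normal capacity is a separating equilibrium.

Under separation: excess capacity → low-cost (pays 79); normal capacity → high-cost (pays 42).
High-cost: 42 − 0 = 42 ≥ 79 − 42 = 37. Holds regardless of c. ✓
Low-cost: 79 − c ≥ 42 − 0, so c ≤ 79 − 42 = 37.

37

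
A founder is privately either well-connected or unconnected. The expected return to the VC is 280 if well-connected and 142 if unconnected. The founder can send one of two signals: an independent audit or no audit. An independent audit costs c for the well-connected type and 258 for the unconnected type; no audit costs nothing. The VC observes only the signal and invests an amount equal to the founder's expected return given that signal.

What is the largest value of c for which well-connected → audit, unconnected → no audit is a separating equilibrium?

Under separation: audit → well-connected (pays 280); no audit → unconnected (pays 142).
Unconnected: 142 − 0 = 142 ≥ 280 − 258 = 22. Holds regardless of c. ✓
Well-connected: 280 − c ≥ 142 − 0, so c ≤ 280 − 142 = 138.

138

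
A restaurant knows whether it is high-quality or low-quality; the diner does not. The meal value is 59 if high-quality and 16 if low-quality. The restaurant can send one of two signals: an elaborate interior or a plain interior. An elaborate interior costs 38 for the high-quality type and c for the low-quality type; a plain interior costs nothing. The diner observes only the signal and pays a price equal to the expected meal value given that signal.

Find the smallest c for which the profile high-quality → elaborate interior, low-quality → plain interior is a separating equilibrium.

43

Under separation: elaborate interior → high-quality (pays 59); plain interior → low-quality (pays 16).
High-quality: 59 − 38 = 21 ≥ 16 − 0 = 16. Holds regardless of c. ✓
Low-quality: 16 − 0 ≥ 59 − c, so c ≥ 59 − 16 = 43.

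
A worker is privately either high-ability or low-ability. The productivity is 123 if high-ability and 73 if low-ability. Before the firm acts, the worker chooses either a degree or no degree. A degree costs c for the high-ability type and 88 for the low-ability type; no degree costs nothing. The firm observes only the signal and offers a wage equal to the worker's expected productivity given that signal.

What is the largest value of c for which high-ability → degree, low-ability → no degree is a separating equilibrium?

50

Under separation: degree → high-ability (pays 123); no degree → low-ability (pays 73).
Low-ability: 73 − 0 = 73 ≥ 123 − 88 = 35. Holds regardless of c. ✓
High-ability: 123 − c ≥ 73 − 0, so c ≤ 123 − 73 = 50.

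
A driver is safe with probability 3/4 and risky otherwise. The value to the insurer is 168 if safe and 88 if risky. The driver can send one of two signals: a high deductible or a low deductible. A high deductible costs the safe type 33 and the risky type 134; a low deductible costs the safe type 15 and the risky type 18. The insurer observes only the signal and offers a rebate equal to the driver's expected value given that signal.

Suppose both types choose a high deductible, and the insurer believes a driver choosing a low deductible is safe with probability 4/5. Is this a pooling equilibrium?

No

On the equilibrium path (high deductible) the insurer holds the prior 3/4 and pays 3/4·168 + 1/4·88 = 148. Off-path (low deductible) belief 4/5 gives 4/5·168 + 1/5·88 = 152.
Safe: high deductible gives 148 − 33 = 115; low deductible gives 152 − 15 = 137. Deviates. ✗
Risky: high deductible gives 148 − 134 = 14; low deductible gives 152 − 18 = 134. Deviates. ✗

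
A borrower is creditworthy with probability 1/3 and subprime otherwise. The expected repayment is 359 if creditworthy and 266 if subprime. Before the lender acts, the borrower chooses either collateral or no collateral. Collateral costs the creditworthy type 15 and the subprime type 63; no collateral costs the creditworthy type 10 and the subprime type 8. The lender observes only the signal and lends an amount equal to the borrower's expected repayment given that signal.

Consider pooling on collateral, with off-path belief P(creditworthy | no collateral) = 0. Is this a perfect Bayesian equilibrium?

On the equilibrium path (collateral) the lender holds the prior 1/3 and pays 1/3·359 + 2/3·266 = 297. Off-path (no collateral) belief 0 gives 0·359 + 1·266 = 266.
Creditworthy: collateral gives 297 − 15 = 282; no collateral gives 266 − 10 = 256. Stays. ✓
Subprime: collateral gives 297 − 63 = 234; no collateral gives 266 − 8 = 258. Deviates. ✗

No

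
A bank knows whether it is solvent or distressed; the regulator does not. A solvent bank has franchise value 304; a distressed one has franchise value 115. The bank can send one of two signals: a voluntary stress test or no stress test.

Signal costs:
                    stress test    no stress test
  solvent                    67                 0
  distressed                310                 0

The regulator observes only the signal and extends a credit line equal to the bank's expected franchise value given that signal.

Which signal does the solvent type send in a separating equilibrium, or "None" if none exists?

stress test

Try solvent → stress test, distressed → no stress test:
  Under separation the regulator infers type exactly: stress test → solvent (pays 304), no stress test → distressed (pays 115).
  Solvent: stress test gives 304 − 67 = 237; no stress test gives 115 − 0 = 115. No deviation. ✓
  Distressed: no stress test gives 115 − 0 = 115; stress test gives 304 − 310 = -6. No deviation. ✓
Both hold — the solvent type sends stress test.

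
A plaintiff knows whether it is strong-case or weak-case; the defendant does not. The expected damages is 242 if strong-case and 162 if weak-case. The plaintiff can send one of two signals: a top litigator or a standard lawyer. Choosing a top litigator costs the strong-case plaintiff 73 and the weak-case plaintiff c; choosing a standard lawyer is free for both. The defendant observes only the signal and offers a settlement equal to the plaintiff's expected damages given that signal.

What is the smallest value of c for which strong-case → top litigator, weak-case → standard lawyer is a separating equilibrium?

Under separation: top litigator → strong-case (pays 242); standard lawyer → weak-case (pays 162).
Strong-case: 242 − 73 = 169 ≥ 162 − 0 = 162. Holds regardless of c. ✓
Weak-case: 162 − 0 ≥ 242 − c, so c ≥ 242 − 162 = 80.

80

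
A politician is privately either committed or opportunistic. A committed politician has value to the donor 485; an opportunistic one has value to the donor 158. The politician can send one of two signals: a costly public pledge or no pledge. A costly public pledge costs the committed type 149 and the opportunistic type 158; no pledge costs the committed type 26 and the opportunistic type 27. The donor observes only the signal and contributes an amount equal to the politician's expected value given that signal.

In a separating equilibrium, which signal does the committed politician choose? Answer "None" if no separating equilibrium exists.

None

Try committed → pledge, opportunistic → no pledge:
  If types separate, pledge earns payment 485 and no pledge earns 158.
  Committed: pledge gives 485 − 149 = 336; no pledge gives 158 − 26 = 132. No deviation. ✓
  Opportunistic: no pledge gives 158 − 27 = 131; pledge gives 485 − 158 = 327. Would deviate. ✗
Try committed → no pledge, opportunistic → pledge:
  If types separate, no pledge earns payment 485 and pledge earns 158.
  Committed: no pledge gives 485 − 26 = 459; pledge gives 158 − 149 = 9. No deviation. ✓
  Opportunistic: pledge gives 158 − 158 = 0; no pledge gives 485 − 27 = 458. Would deviate. ✗
Neither assignment is incentive-compatible.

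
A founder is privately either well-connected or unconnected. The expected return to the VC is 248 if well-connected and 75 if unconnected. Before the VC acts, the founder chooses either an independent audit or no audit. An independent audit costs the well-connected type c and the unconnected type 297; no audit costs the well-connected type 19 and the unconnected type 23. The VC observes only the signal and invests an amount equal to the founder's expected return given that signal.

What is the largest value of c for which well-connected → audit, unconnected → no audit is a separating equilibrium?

192

Under separation: audit → well-connected (pays 248); no audit → unconnected (pays 75).
Unconnected: 75 − 23 = 52 ≥ 248 − 297 = -49. Holds regardless of c. ✓
Well-connected: 248 − c ≥ 75 − 19, so c ≤ 248 − 56 = 192.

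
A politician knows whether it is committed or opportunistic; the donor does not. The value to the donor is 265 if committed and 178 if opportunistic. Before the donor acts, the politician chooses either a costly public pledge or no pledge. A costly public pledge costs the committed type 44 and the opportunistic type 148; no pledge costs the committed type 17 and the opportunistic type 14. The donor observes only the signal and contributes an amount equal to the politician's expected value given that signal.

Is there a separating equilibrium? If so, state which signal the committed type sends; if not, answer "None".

pledge

Try committed → pledge, opportunistic → no pledge:
  Under separation the donor infers type exactly: pledge → committed (pays 265), no pledge → opportunistic (pays 178).
  Committed: pledge gives 265 − 44 = 221; no pledge gives 178 − 17 = 161. No deviation. ✓
  Opportunistic: no pledge gives 178 − 14 = 164; pledge gives 265 − 148 = 117. No deviation. ✓
Both hold — the committed type sends pledge.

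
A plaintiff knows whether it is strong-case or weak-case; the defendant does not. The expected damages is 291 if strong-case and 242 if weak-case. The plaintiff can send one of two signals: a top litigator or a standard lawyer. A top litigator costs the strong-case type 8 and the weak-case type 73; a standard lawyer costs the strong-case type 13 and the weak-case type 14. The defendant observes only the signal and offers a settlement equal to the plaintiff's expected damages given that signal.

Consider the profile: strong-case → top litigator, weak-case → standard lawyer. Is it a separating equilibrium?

Yes

Under separation the defendant infers type exactly: top litigator → strong-case (pays 291), standard lawyer → weak-case (pays 242).
Strong-case: top litigator gives 291 − 8 = 283; standard lawyer gives 242 − 13 = 229. No deviation. ✓
Weak-case: standard lawyer gives 242 − 14 = 228; top litigator gives 291 − 73 = 218. No deviation. ✓
Neither type gains from mimicking the other.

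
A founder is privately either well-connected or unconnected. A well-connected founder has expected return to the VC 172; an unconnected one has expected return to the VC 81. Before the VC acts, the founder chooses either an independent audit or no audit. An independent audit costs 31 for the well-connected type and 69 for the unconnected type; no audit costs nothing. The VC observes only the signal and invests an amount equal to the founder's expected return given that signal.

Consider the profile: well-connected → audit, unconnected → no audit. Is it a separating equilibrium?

No

If types separate, audit earns payment 172 and no audit earns 81.
Well-connected: audit gives 172 − 31 = 141; no audit gives 81 − 0 = 81. No deviation. ✓
Unconnected: no audit gives 81 − 0 = 81; audit gives 172 − 69 = 103. Would deviate. ✗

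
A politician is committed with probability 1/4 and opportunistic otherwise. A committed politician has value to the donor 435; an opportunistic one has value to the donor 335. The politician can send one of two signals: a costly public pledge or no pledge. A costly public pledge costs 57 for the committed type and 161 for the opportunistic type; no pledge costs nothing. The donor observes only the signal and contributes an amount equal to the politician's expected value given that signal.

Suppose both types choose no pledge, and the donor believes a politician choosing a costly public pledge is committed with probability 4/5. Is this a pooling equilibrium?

Yes

At the pooled signal (no pledge) the donor holds the prior 1/4 and pays 1/4·435 + 3/4·335 = 360. Off-path (pledge) belief 4/5 gives 4/5·435 + 1/5·335 = 415.
Committed: no pledge gives 360 − 0 = 360; pledge gives 415 − 57 = 358. Stays. ✓
Opportunistic: no pledge gives 360 − 0 = 360; pledge gives 415 − 161 = 254. Stays. ✓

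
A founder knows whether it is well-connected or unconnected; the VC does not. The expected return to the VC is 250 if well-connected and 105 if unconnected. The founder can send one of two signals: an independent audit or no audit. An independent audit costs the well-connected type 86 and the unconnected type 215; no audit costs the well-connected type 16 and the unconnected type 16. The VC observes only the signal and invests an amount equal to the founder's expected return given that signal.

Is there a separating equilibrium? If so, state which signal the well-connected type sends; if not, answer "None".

audit

Try well-connected → audit, unconnected → no audit:
  If types separate, audit earns payment 250 and no audit earns 105.
  Well-connected: audit gives 250 − 86 = 164; no audit gives 105 − 16 = 89. No deviation. ✓
  Unconnected: no audit gives 105 − 16 = 89; audit gives 250 − 215 = 35. No deviation. ✓
Both hold — the well-connected type sends audit.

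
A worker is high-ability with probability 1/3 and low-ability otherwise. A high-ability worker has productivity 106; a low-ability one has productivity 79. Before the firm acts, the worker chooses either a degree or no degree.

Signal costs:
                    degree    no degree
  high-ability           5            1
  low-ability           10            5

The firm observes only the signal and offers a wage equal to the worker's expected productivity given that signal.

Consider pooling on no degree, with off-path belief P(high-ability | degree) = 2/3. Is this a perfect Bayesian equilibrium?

At the pooled signal (no degree) the firm holds the prior 1/3 and pays 1/3·106 + 2/3·79 = 88. Off-path (degree) belief 2/3 gives 2/3·106 + 1/3·79 = 97.
High-ability: no degree gives 88 − 1 = 87; degree gives 97 − 5 = 92. Deviates. ✗
Low-ability: no degree gives 88 − 5 = 83; degree gives 97 − 10 = 87. Deviates. ✗

No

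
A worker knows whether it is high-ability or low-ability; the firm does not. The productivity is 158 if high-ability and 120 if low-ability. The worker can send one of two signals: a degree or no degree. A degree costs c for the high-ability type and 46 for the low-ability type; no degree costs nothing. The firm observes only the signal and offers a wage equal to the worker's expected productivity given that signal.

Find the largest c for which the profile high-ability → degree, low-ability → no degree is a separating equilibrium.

38

Under separation: degree → high-ability (pays 158); no degree → low-ability (pays 120).
Low-ability: 120 − 0 = 120 ≥ 158 − 46 = 112. Holds regardless of c. ✓
High-ability: 158 − c ≥ 120 − 0, so c ≤ 158 − 120 = 38.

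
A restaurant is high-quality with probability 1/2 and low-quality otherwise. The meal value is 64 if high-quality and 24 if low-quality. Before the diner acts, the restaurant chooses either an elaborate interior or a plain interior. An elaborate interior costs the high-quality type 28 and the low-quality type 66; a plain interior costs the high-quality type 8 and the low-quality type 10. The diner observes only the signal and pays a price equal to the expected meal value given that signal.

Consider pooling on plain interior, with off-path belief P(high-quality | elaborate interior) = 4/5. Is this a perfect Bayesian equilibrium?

Yes

At the pooled signal (plain interior) the diner holds the prior 1/2 and pays 1/2·64 + 1/2·24 = 44. Off-path (elaborate interior) belief 4/5 gives 4/5·64 + 1/5·24 = 56.
High-quality: plain interior gives 44 − 8 = 36; elaborate interior gives 56 − 28 = 28. Stays. ✓
Low-quality: plain interior gives 44 − 10 = 34; elaborate interior gives 56 − 66 = -10. Stays. ✓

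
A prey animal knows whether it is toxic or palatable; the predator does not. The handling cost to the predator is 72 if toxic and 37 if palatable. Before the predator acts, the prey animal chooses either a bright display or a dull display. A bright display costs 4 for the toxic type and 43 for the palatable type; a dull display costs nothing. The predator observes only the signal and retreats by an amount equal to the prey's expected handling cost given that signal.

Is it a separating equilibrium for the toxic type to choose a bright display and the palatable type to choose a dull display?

Yes

If types separate, bright display earns payment 72 and dull display earns 37.
Toxic: bright display gives 72 − 4 = 68; dull display gives 37 − 0 = 37. No deviation. ✓
Palatable: dull display gives 37 − 0 = 37; bright display gives 72 − 43 = 29. No deviation. ✓
Neither type gains from mimicking the other.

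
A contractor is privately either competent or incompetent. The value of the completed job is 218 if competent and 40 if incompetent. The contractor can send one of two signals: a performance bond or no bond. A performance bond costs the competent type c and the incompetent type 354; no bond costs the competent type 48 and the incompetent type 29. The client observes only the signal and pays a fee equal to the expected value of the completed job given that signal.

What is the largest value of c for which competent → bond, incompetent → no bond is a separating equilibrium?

Under separation: bond → competent (pays 218); no bond → incompetent (pays 40).
Incompetent: 40 − 29 = 11 ≥ 218 − 354 = -136. Holds regardless of c. ✓
Competent: 218 − c ≥ 40 − 48, so c ≤ 218 − -8 = 226.

226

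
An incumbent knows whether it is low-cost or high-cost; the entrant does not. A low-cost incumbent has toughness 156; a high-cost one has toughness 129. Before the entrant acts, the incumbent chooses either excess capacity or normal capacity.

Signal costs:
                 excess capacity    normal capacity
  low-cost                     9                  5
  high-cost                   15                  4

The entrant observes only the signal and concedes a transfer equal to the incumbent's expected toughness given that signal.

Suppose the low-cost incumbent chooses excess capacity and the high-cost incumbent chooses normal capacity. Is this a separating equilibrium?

Under separation the entrant infers type exactly: excess capacity → low-cost (pays 156), normal capacity → high-cost (pays 129).
Low-cost: excess capacity gives 156 − 9 = 147; normal capacity gives 129 − 5 = 124. No deviation. ✓
High-cost: normal capacity gives 129 − 4 = 125; excess capacity gives 156 − 15 = 141. Would deviate. ✗

No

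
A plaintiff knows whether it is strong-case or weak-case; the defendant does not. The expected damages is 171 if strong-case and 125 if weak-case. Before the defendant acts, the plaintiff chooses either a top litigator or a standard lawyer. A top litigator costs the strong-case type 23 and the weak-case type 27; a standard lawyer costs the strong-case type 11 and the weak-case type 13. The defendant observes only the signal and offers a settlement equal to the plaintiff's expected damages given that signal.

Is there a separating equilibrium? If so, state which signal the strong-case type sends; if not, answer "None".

Try strong-case → top litigator, weak-case → standard lawyer:
  If types separate, top litigator earns payment 171 and standard lawyer earns 125.
  Strong-case: top litigator gives 171 − 23 = 148; standard lawyer gives 125 − 11 = 114. No deviation. ✓
  Weak-case: standard lawyer gives 125 − 13 = 112; top litigator gives 171 − 27 = 144. Would deviate. ✗
Try strong-case → standard lawyer, weak-case → top litigator:
  If types separate, standard lawyer earns payment 171 and top litigator earns 125.
  Strong-case: standard lawyer gives 171 − 11 = 160; top litigator gives 125 − 23 = 102. No deviation. ✓
  Weak-case: top litigator gives 125 − 27 = 98; standard lawyer gives 171 − 13 = 158. Would deviate. ✗
Neither assignment is incentive-compatible.

None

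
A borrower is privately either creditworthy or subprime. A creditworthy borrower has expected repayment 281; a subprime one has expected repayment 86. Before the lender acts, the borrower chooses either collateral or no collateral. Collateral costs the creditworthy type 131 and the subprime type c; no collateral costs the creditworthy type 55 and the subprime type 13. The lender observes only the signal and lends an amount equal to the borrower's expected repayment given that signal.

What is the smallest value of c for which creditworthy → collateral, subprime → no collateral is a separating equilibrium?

208

Under separation: collateral → creditworthy (pays 281); no collateral → subprime (pays 86).
Creditworthy: 281 − 131 = 150 ≥ 86 − 55 = 31. Holds regardless of c. ✓
Subprime: 86 − 13 ≥ 281 − c, so c ≥ 281 − 73 = 208.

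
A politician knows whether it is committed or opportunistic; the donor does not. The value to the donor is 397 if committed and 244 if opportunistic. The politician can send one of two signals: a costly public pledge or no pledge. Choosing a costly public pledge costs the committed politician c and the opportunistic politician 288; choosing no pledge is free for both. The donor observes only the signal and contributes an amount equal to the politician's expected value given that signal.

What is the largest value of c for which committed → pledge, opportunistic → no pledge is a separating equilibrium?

153

Under separation: pledge → committed (pays 397); no pledge → opportunistic (pays 244).
Opportunistic: 244 − 0 = 244 ≥ 397 − 288 = 109. Holds regardless of c. ✓
Committed: 397 − c ≥ 244 − 0, so c ≤ 397 − 244 = 153.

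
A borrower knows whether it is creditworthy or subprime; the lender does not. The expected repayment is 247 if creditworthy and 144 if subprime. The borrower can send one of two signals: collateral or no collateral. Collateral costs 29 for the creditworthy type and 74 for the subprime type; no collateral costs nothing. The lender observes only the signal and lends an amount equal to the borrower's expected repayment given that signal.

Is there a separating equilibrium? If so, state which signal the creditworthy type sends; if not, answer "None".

Try creditworthy → collateral, subprime → no collateral:
  If types separate, collateral earns payment 247 and no collateral earns 144.
  Creditworthy: collateral gives 247 − 29 = 218; no collateral gives 144 − 0 = 144. No deviation. ✓
  Subprime: no collateral gives 144 − 0 = 144; collateral gives 247 − 74 = 173. Would deviate. ✗
Try creditworthy → no collateral, subprime → collateral:
  If types separate, no collateral earns payment 247 and collateral earns 144.
  Creditworthy: no collateral gives 247 − 0 = 247; collateral gives 144 − 29 = 115. No deviation. ✓
  Subprime: collateral gives 144 − 74 = 70; no collateral gives 247 − 0 = 247. Would deviate. ✗
Neither assignment is incentive-compatible.

None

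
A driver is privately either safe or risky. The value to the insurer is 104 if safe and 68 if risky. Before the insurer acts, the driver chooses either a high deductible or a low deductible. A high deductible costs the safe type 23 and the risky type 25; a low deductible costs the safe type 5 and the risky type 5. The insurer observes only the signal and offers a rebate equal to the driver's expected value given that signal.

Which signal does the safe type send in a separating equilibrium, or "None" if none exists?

Try safe → high deductible, risky → low deductible:
  Under separation the insurer infers type exactly: high deductible → safe (pays 104), low deductible → risky (pays 68).
  Safe: high deductible gives 104 − 23 = 81; low deductible gives 68 − 5 = 63. No deviation. ✓
  Risky: low deductible gives 68 − 5 = 63; high deductible gives 104 − 25 = 79. Would deviate. ✗
Try safe → low deductible, risky → high deductible:
  Under separation the insurer infers type exactly: low deductible → safe (pays 104), high deductible → risky (pays 68).
  Safe: low deductible gives 104 − 5 = 99; high deductible gives 68 − 23 = 45. No deviation. ✓
  Risky: high deductible gives 68 − 25 = 43; low deductible gives 104 − 5 = 99. Would deviate. ✗
Neither assignment is incentive-compatible.

None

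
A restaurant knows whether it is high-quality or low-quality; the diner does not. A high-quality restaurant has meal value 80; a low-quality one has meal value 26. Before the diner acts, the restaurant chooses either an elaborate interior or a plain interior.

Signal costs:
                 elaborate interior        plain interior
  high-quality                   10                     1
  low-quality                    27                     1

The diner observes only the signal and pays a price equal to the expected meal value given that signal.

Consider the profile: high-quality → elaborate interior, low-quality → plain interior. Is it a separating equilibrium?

Under separation the diner infers type exactly: elaborate interior → high-quality (pays 80), plain interior → low-quality (pays 26).
High-quality: elaborate interior gives 80 − 10 = 70; plain interior gives 26 − 1 = 25. No deviation. ✓
Low-quality: plain interior gives 26 − 1 = 25; elaborate interior gives 80 − 27 = 53. Would deviate. ✗

No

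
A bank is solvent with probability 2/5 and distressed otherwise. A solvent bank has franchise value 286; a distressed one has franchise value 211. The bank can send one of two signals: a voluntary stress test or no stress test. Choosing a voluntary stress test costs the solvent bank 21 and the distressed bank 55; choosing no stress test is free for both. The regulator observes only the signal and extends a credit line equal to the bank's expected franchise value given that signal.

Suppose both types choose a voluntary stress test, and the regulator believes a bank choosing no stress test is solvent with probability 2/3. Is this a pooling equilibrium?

No

At the pooled signal (stress test) the regulator holds the prior 2/5 and pays 2/5·286 + 3/5·211 = 241. Off-path (no stress test) belief 2/3 gives 2/3·286 + 1/3·211 = 261.
Solvent: stress test gives 241 − 21 = 220; no stress test gives 261 − 0 = 261. Deviates. ✗
Distressed: stress test gives 241 − 55 = 186; no stress test gives 261 − 0 = 261. Deviates. ✗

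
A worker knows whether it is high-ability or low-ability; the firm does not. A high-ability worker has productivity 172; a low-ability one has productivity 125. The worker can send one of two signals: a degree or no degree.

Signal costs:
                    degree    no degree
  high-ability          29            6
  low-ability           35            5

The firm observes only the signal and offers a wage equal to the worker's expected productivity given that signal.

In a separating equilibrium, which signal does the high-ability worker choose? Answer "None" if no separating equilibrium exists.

Try high-ability → degree, low-ability → no degree:
  If types separate, degree earns payment 172 and no degree earns 125.
  High-ability: degree gives 172 − 29 = 143; no degree gives 125 − 6 = 119. No deviation. ✓
  Low-ability: no degree gives 125 − 5 = 120; degree gives 172 − 35 = 137. Would deviate. ✗
Try high-ability → no degree, low-ability → degree:
  If types separate, no degree earns payment 172 and degree earns 125.
  High-ability: no degree gives 172 − 6 = 166; degree gives 125 − 29 = 96. No deviation. ✓
  Low-ability: degree gives 125 − 35 = 90; no degree gives 172 − 5 = 167. Would deviate. ✗
Neither assignment is incentive-compatible.

None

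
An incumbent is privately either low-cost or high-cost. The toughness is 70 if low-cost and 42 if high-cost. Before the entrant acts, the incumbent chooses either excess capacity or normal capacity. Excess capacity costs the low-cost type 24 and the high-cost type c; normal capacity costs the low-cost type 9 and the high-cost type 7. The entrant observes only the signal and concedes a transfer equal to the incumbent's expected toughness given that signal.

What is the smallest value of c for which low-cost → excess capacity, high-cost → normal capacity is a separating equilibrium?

Under separation: excess capacity → low-cost (pays 70); normal capacity → high-cost (pays 42).
Low-cost: 70 − 24 = 46 ≥ 42 − 9 = 33. Holds regardless of c. ✓
High-cost: 42 − 7 ≥ 70 − c, so c ≥ 70 − 35 = 35.

35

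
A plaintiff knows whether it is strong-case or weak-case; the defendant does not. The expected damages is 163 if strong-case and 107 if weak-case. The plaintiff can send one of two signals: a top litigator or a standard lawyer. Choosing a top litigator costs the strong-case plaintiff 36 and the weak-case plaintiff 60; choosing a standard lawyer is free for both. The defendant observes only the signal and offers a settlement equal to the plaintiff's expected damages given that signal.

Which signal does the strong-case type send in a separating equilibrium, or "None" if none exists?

top litigator

Try strong-case → top litigator, weak-case → standard lawyer:
  If types separate, top litigator earns payment 163 and standard lawyer earns 107.
  Strong-case: top litigator gives 163 − 36 = 127; standard lawyer gives 107 − 0 = 107. No deviation. ✓
  Weak-case: standard lawyer gives 107 − 0 = 107; top litigator gives 163 − 60 = 103. No deviation. ✓
Both hold — the strong-case type sends top litigator.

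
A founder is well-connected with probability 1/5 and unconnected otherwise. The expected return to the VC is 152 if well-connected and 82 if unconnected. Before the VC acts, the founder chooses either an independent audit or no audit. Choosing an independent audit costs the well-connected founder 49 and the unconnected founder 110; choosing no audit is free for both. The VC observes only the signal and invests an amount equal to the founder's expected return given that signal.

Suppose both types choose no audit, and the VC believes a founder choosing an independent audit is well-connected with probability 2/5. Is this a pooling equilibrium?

Yes

At the pooled signal (no audit) the VC holds the prior 1/5 and pays 1/5·152 + 4/5·82 = 96. Off-path (audit) belief 2/5 gives 2/5·152 + 3/5·82 = 110.
Well-connected: no audit gives 96 − 0 = 96; audit gives 110 − 49 = 61. Stays. ✓
Unconnected: no audit gives 96 − 0 = 96; audit gives 110 − 110 = 0. Stays. ✓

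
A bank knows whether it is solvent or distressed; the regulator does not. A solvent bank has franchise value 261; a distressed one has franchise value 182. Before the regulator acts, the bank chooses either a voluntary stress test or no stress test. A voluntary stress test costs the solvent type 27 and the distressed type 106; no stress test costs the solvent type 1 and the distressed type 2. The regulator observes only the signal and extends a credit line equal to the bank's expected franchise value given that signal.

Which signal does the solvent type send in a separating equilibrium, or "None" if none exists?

Try solvent → stress test, distressed → no stress test:
  If types separate, stress test earns payment 261 and no stress test earns 182.
  Solvent: stress test gives 261 − 27 = 234; no stress test gives 182 − 1 = 181. No deviation. ✓
  Distressed: no stress test gives 182 − 2 = 180; stress test gives 261 − 106 = 155. No deviation. ✓
Both hold — the solvent type sends stress test.

stress test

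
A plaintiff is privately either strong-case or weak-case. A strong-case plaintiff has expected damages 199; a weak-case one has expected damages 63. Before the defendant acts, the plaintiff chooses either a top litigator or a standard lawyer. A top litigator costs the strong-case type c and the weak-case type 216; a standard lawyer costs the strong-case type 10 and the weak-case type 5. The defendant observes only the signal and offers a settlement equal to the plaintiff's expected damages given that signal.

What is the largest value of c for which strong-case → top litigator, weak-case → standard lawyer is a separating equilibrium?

Under separation: top litigator → strong-case (pays 199); standard lawyer → weak-case (pays 63).
Weak-case: 63 − 5 = 58 ≥ 199 − 216 = -17. Holds regardless of c. ✓
Strong-case: 199 − c ≥ 63 − 10, so c ≤ 199 − 53 = 146.

146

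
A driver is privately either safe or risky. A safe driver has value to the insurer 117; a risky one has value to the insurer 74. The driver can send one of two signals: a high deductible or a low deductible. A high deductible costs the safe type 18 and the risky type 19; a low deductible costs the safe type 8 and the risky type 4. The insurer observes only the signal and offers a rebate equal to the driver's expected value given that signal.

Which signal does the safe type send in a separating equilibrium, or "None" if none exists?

None

Try safe → high deductible, risky → low deductible:
  Under separation the insurer infers type exactly: high deductible → safe (pays 117), low deductible → risky (pays 74).
  Safe: high deductible gives 117 − 18 = 99; low deductible gives 74 − 8 = 66. No deviation. ✓
  Risky: low deductible gives 74 − 4 = 70; high deductible gives 117 − 19 = 98. Would deviate. ✗
Try safe → low deductible, risky → high deductible:
  Under separation the insurer infers type exactly: low deductible → safe (pays 117), high deductible → risky (pays 74).
  Safe: low deductible gives 117 − 8 = 109; high deductible gives 74 − 18 = 56. No deviation. ✓
  Risky: high deductible gives 74 − 19 = 55; low deductible gives 117 − 4 = 113. Would deviate. ✗
Neither assignment is incentive-compatible.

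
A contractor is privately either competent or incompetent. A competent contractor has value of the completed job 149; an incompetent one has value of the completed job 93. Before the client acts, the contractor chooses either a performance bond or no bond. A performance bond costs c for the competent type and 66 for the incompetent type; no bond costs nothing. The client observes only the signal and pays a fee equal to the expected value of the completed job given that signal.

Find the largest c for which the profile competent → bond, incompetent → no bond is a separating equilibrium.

56

Under separation: bond → competent (pays 149); no bond → incompetent (pays 93).
Incompetent: 93 − 0 = 93 ≥ 149 − 66 = 83. Holds regardless of c. ✓
Competent: 149 − c ≥ 93 − 0, so c ≤ 149 − 93 = 56.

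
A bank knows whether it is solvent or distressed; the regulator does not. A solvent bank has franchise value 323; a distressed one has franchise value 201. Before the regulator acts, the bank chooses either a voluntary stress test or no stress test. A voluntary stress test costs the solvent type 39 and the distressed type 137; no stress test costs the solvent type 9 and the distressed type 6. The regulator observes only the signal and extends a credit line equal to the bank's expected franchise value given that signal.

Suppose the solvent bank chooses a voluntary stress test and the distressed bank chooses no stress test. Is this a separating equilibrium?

Yes

If types separate, stress test earns payment 323 and no stress test earns 201.
Solvent: stress test gives 323 − 39 = 284; no stress test gives 201 − 9 = 192. No deviation. ✓
Distressed: no stress test gives 201 − 6 = 195; stress test gives 323 − 137 = 186. No deviation. ✓
Both incentive constraints hold.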